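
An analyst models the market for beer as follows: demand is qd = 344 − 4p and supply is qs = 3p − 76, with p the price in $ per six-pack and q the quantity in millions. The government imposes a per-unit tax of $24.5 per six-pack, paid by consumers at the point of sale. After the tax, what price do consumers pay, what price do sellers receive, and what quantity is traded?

Consumers pay $70.5; sellers receive $46; quantity = 62.

Before the tax: set 344 − 4p = 3p − 76 → p* = $60, q* = 104.
With the tax collected from consumers, demand (in seller-price terms) shifts: qd = 344 − 4(p + 24.5).
New equilibrium: consumers pay $70.5, sellers receive $46, q = 62. (Wedge: pb − ps = 24.5.)
The less price-elastic side of the market bears the larger share of a per-unit tax.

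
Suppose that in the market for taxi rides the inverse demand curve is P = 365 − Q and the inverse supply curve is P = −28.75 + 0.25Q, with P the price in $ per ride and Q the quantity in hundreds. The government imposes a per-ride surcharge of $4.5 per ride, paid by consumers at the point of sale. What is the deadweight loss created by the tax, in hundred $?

Deadweight loss = $8.1 hundred.

Rewrite in direct form: Qd = 365 − P and Qs = 4P + 115.
Before the tax: set 365 − P = 4P + 115 → P* = $50, Q* = 315.
With the tax collected from consumers, demand (in seller-price terms) shifts: Qd = 365 − (P + 4.5).
New equilibrium: consumers pay $53.6, producers receive $49.1, Q = 311.4. (Wedge: Pb − Ps = 4.5.)
Quantity falls by |ΔQ| = |315 − 311.4| = 3.6.
DWL = ½ · t · |ΔQ| = ½ · 4.5 · 3.6 = $8.1.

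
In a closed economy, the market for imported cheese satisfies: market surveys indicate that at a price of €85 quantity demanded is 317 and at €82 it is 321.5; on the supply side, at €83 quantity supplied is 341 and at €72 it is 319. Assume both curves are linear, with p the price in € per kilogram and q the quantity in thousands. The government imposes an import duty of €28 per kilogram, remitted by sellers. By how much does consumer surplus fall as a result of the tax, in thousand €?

Consumer surplus falls by €5072 thousand.

Demand slope: (321.5 − 317)/(82 − 85) = -1.5, so qd = 444.5 − 1.5p.
Supply slope: (319 − 341)/(72 − 83) = 2, so qs = 2p + 175.
Without the tax, 444.5 − 1.5p = 2p + 175 gives 3.5p = 269.5, so p* = €77 and q* = 329.
With the tax collected from sellers, supply shifts: qs = 2(p − 28) + 175.
Solving gives q = 305 with buyers paying €93 and sellers receiving €65 (the €28 wedge).
ΔCS is the trapezoid between Q = 305 and Q = 329 of height €16: ½ · (329 + 305) · 16 = €5072.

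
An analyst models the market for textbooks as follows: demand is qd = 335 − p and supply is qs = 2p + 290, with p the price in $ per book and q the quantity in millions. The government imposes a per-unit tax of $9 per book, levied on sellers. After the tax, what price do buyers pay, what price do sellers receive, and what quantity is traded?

Buyers pay $21; sellers receive $12; quantity = 314.

Without the tax, 335 − p = 2p + 290 gives 3p = 45, so p* = $15 and q* = 320.
With the tax collected from sellers, supply shifts: qs = 2(p − 9) + 290.
Solving gives q = 314 with buyers paying $21 and sellers receiving $12 (the $9 wedge).
The less price-elastic side of the market bears the larger share of a per-unit tax.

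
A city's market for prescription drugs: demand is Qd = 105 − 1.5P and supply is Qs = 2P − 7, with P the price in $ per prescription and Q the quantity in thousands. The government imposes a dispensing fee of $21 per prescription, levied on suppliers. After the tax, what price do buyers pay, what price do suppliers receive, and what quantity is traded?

Buyers pay $44; suppliers receive $23; quantity = 39.

Before the tax: set 105 − 1.5P = 2P − 7 → P* = $32, Q* = 57.
With the tax collected from suppliers, supply shifts: Qs = 2(P − 21) − 7.
New equilibrium: buyers pay $44, suppliers receive $23, Q = 39. (Wedge: Pb − Ps = 21.)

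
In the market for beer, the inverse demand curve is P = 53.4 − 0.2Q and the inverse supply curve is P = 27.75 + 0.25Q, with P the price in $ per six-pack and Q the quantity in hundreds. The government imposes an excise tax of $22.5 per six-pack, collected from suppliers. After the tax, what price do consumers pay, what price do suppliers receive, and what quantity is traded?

Rewrite in direct form: Qd = 267 − 5P and Qs = 4P − 111.
Without the tax, 267 − 5P = 4P − 111 gives 9P = 378, so P* = $42 and Q* = 57.
With the tax collected from suppliers, supply shifts: Qs = 4(P − 22.5) − 111.
Solving gives Q = 7 with consumers paying $52 and suppliers receiving $29.5 (the $22.5 wedge).
The less price-elastic side of the market bears the larger share of a per-unit tax.

Consumers pay $52; suppliers receive $29.5; quantity = 7.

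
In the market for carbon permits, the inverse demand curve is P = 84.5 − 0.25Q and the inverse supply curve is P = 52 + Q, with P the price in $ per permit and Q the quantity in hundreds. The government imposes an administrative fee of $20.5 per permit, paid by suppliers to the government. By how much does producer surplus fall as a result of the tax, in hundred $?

Inverting to Q(P) form: Qd = 338 − 4P; Qs = P − 52.
Without the tax, 338 − 4P = P − 52 gives 5P = 390, so P* = $78 and Q* = 26.
With the tax collected from suppliers, supply shifts: Qs = (P − 20.5) − 52.
Solving gives Q = 9.6 with buyers paying $82.1 and suppliers receiving $61.6 (the $20.5 wedge).
ΔPS is the trapezoid between Q = 9.6 and Q = 26 of height $16.4: ½ · (26 + 9.6) · 16.4 = $291.92.

Producer surplus falls by $291.92 hundred.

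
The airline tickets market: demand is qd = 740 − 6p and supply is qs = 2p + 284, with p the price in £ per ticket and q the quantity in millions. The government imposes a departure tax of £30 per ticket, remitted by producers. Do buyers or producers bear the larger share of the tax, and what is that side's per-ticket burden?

Without the tax, 740 − 6p = 2p + 284 gives 8p = 456, so p* = £57 and q* = 398.
With the tax collected from producers, supply shifts: qs = 2(p − 30) + 284.
Solving gives q = 353 with buyers paying £64.5 and producers receiving £34.5 (the £30 wedge).
Per-ticket burden: buyers £7.5, producers £22.5.
Producers take the larger share because supply is less price-elastic here (demand slope 6 vs supply slope 2).
The less price-elastic side of the market bears the larger share of a per-unit tax.

Producers bear the larger share: £22.5 per ticket.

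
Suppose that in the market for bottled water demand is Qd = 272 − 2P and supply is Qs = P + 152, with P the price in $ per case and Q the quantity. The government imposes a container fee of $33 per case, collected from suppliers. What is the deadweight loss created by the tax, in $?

Deadweight loss = $363.

Before the tax: set 272 − 2P = P + 152 → P* = $40, Q* = 192.
With the tax collected from suppliers, supply shifts: Qs = (P − 33) + 152.
New equilibrium: buyers pay $51, suppliers receive $18, Q = 170. (Wedge: Pb − Ps = 33.)
Quantity falls by |ΔQ| = |192 − 170| = 22.
DWL = ½ · t · |ΔQ| = ½ · 33 · 22 = $363.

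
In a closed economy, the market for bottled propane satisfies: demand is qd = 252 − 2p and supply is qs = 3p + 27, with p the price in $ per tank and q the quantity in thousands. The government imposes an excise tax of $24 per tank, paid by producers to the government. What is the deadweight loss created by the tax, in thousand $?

Deadweight loss = $345.6 thousand.

Without the tax, 252 − 2p = 3p + 27 gives 5p = 225, so p* = $45 and q* = 162.
With the tax collected from producers, supply shifts: qs = 3(p − 24) + 27.
Solving gives q = 133.2 with buyers paying $59.4 and producers receiving $35.4 (the $24 wedge).
Quantity falls by |ΔQ| = |162 − 133.2| = 28.8.
DWL = ½ · t · |ΔQ| = ½ · 24 · 28.8 = $345.6.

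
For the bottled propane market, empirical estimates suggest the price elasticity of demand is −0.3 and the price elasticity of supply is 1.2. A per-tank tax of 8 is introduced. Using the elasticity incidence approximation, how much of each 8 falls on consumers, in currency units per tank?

Incidence ratio: consumers' share ≈ εs / (εs + |εd|) = 1.2 / (1.2 + 0.3) = 0.8.
So consumers bear ≈ 0.8 × 8 = 6.4; producers bear 1.6.

Consumers bear ≈ 6.4 per tank.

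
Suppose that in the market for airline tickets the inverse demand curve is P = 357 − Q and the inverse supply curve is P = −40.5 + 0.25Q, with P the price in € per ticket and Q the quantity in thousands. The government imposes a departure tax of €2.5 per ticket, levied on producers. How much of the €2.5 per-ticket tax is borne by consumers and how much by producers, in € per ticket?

Rewrite in direct form: Qd = 357 − P and Qs = 4P + 162.
Before the tax: set 357 − P = 4P + 162 → P* = €39, Q* = 318.
With the tax collected from producers, supply shifts: Qs = 4(P − 2.5) + 162.
Solving gives Q = 316 with consumers paying €41 and producers receiving €38.5 (the €2.5 wedge).
Burden on consumers: €2; on producers: €0.5. (They sum to €2.5.)
The less price-elastic side of the market bears the larger share of a per-unit tax.

Consumers bear €2 per ticket; producers bear €0.5 per ticket.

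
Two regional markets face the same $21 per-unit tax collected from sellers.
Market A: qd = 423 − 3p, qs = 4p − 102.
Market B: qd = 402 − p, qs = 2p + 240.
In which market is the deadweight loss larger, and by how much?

Market A, by $231.

Market A: pre-tax p* = $75, q* = 198; post-tax q = 162; deadweight loss = $378.
Market B: pre-tax p* = $54, q* = 348; post-tax q = 334; deadweight loss = $147.
Difference: $378 vs $147 → market A is larger by $231.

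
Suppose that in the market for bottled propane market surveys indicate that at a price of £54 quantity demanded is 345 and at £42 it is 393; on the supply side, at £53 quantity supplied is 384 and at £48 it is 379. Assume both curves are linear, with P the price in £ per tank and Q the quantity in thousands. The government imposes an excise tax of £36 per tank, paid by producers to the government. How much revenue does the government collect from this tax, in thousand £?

Tax revenue = £12535.2 thousand.

Demand slope: (393 − 345)/(42 − 54) = -4, so Qd = 561 − 4P.
Supply slope: (379 − 384)/(48 − 53) = 1, so Qs = P + 331.
Without the tax, 561 − 4P = P + 331 gives 5P = 230, so P* = £46 and Q* = 377.
With the tax collected from producers, supply shifts: Qs = (P − 36) + 331.
Solving gives Q = 348.2 with buyers paying £53.2 and producers receiving £17.2 (the £36 wedge).
Revenue = t · Q = 36 · 348.2 = £12535.2.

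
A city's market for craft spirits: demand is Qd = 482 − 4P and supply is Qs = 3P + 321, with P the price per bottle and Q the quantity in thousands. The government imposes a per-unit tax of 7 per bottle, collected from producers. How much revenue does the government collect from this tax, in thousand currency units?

Without the tax, 482 − 4P = 3P + 321 gives 7P = 161, so P* = 23 and Q* = 390.
With the tax collected from producers, supply shifts: Qs = 3(P − 7) + 321.
New equilibrium: consumers pay 26, producers receive 19, Q = 378. (Wedge: Pb − Ps = 7.)
Revenue = t · Q = 7 · 378 = 2646.

Tax revenue = 2646 thousand.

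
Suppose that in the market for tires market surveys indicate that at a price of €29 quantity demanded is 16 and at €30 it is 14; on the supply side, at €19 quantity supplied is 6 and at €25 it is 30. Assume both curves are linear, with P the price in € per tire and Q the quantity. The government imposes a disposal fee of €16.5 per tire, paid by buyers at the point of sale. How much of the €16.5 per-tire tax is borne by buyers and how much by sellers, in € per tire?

Buyers bear €11 per tire; sellers bear €5.5 per tire.

Demand slope: (14 − 16)/(30 − 29) = -2, so Qd = 74 − 2P.
Supply slope: (30 − 6)/(25 − 19) = 4, so Qs = 4P − 70.
Without the tax, 74 − 2P = 4P − 70 gives 6P = 144, so P* = €24 and Q* = 26.
With the tax collected from buyers, demand (in seller-price terms) shifts: Qd = 74 − 2(P + 16.5).
Solving gives Q = 4 with buyers paying €35 and sellers receiving €18.5 (the €16.5 wedge).
Burden on buyers: €11; on sellers: €5.5. (They sum to €16.5.)
The less price-elastic side of the market bears the larger share of a per-unit tax.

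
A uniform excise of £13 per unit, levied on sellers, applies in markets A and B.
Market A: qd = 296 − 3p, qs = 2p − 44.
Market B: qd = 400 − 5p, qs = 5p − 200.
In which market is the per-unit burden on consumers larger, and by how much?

Market A: pre-tax p* = £68, q* = 92; post-tax q = 76.4; per-unit burden on consumers = £5.2.
Market B: pre-tax p* = £60, q* = 100; post-tax q = 67.5; per-unit burden on consumers = £6.5.
Difference: £5.2 vs £6.5 → market B is larger by £1.3.

Market B, by £1.3.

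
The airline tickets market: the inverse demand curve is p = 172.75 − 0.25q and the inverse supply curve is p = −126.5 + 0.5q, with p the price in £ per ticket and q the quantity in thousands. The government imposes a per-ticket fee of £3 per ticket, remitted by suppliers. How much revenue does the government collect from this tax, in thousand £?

Inverting to q(p) form: qd = 691 − 4p; qs = 2p + 253.
Without the tax, 691 − 4p = 2p + 253 gives 6p = 438, so p* = £73 and q* = 399.
With the tax collected from suppliers, supply shifts: qs = 2(p − 3) + 253.
Solving gives q = 395 with consumers paying £74 and suppliers receiving £71 (the £3 wedge).
Revenue = t · Q = 3 · 395 = £1185.

Tax revenue = £1185 thousand.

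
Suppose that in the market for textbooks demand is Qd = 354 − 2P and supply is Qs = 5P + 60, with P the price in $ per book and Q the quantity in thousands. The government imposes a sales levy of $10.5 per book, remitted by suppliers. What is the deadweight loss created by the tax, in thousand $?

Before the tax: set 354 − 2P = 5P + 60 → P* = $42, Q* = 270.
With the tax collected from suppliers, supply shifts: Qs = 5(P − 10.5) + 60.
Solving gives Q = 255 with buyers paying $49.5 and suppliers receiving $39 (the $10.5 wedge).
Quantity falls by |ΔQ| = |270 − 255| = 15.
DWL = ½ · t · |ΔQ| = ½ · 10.5 · 15 = $78.75.

Deadweight loss = $78.75 thousand.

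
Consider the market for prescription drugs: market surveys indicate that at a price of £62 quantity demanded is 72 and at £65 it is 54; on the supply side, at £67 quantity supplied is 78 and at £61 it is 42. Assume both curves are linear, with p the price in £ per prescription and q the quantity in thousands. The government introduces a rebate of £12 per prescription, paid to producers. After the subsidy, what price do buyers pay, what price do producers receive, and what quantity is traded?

Demand slope: (54 − 72)/(65 − 62) = -6, so qd = 444 − 6p.
Supply slope: (42 − 78)/(61 − 67) = 6, so qs = 6p − 324.
Without the subsidy, 444 − 6p = 6p − 324 gives 12p = 768, so p* = £64 and q* = 60.
With a per-unit subsidy paid to producers, each receives p + 12 per unit sold, so supply becomes qs = 6(p + 12) − 324.
Solving gives q = 96 with buyers paying £58 and producers receiving £70 (the £12 wedge).

Buyers pay £58; producers receive £70; quantity = 96.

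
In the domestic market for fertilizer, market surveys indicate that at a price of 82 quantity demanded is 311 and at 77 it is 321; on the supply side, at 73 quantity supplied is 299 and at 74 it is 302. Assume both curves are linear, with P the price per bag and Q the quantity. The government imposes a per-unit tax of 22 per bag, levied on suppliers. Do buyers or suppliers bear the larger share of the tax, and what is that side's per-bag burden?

Buyers bear the larger share: 13.2 per bag.

Demand slope: (321 − 311)/(77 − 82) = -2, so Qd = 475 − 2P.
Supply slope: (302 − 299)/(74 − 73) = 3, so Qs = 3P + 80.
Without the tax, 475 − 2P = 3P + 80 gives 5P = 395, so P* = 79 and Q* = 317.
With the tax collected from suppliers, supply shifts: Qs = 3(P − 22) + 80.
New equilibrium: buyers pay 92.2, suppliers receive 70.2, Q = 290.6. (Wedge: Pb − Ps = 22.)
Per-bag burden: buyers 13.2, suppliers 8.8.
Buyers take the larger share because demand is less price-elastic here (demand slope 2 vs supply slope 3).
The less price-elastic side of the market bears the larger share of a per-unit tax.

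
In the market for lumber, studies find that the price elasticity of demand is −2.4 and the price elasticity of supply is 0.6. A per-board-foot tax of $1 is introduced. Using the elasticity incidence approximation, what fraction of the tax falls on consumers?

Consumers' share ≈ 0.2.

Incidence ratio: consumers' share ≈ εs / (εs + |εd|) = 0.6 / (0.6 + 2.4) = 0.2.
Supply is the less elastic side, so consumers bear the smaller share.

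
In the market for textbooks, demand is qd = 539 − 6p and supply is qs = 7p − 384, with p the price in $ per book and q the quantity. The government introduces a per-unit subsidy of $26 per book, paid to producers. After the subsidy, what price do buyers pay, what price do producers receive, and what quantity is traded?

Before the subsidy: set 539 − 6p = 7p − 384 → p* = $71, q* = 113.
With a per-unit subsidy paid to producers, each receives p + 26 per unit sold, so supply becomes qs = 7(p + 26) − 384.
Solving gives q = 197 with buyers paying $57 and producers receiving $83 (the $26 wedge).

Buyers pay $57; producers receive $83; quantity = 197.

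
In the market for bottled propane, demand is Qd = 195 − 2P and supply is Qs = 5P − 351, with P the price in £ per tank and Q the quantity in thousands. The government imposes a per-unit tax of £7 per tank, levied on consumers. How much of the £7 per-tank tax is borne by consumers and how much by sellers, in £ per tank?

Before the tax: set 195 − 2P = 5P − 351 → P* = £78, Q* = 39.
With the tax collected from consumers, demand (in seller-price terms) shifts: Qd = 195 − 2(P + 7).
Solving gives Q = 29 with consumers paying £83 and sellers receiving £76 (the £7 wedge).
Burden on consumers: £5; on sellers: £2. (They sum to £7.)

Consumers bear £5 per tank; sellers bear £2 per tank.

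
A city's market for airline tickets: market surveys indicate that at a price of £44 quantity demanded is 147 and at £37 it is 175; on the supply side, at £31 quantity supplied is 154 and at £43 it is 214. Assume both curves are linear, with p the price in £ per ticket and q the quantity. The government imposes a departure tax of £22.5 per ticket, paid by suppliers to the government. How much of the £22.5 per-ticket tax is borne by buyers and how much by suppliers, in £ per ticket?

Buyers bear £12.5 per ticket; suppliers bear £10 per ticket.

Demand slope: (175 − 147)/(37 − 44) = -4, so qd = 323 − 4p.
Supply slope: (214 − 154)/(43 − 31) = 5, so qs = 5p − 1.
Before the tax: set 323 − 4p = 5p − 1 → p* = £36, q* = 179.
With the tax collected from suppliers, supply shifts: qs = 5(p − 22.5) − 1.
Solving gives q = 129 with buyers paying £48.5 and suppliers receiving £26 (the £22.5 wedge).
Burden on buyers: £12.5; on suppliers: £10. (They sum to £22.5.)
The less price-elastic side of the market bears the larger share of a per-unit tax.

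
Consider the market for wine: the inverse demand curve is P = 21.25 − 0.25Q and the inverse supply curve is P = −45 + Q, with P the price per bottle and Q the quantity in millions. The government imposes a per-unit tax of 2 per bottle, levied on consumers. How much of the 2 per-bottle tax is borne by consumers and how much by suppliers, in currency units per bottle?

Inverting to Q(P) form: Qd = 85 − 4P; Qs = P + 45.
Without the tax, 85 − 4P = P + 45 gives 5P = 40, so P* = 8 and Q* = 53.
With the tax collected from consumers, demand (in seller-price terms) shifts: Qd = 85 − 4(P + 2).
New equilibrium: consumers pay 8.4, suppliers receive 6.4, Q = 51.4. (Wedge: Pb − Ps = 2.)
Burden on consumers: 0.4; on suppliers: 1.6. (They sum to 2.)

Consumers bear 0.4 per bottle; suppliers bear 1.6 per bottle.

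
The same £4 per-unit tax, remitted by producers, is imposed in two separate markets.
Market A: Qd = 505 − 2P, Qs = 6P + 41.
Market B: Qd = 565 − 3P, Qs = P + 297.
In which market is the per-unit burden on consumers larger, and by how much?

Market A, by £2.

Market A: pre-tax P* = £58, Q* = 389; post-tax Q = 383; per-unit burden on consumers = £3.
Market B: pre-tax P* = £67, Q* = 364; post-tax Q = 361; per-unit burden on consumers = £1.
Difference: £3 vs £1 → market A is larger by £2.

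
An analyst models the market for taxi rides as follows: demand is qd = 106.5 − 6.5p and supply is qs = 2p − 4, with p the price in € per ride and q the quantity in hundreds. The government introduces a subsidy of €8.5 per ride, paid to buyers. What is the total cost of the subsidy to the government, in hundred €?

Before the subsidy: set 106.5 − 6.5p = 2p − 4 → p* = €13, q* = 22.
With a per-unit subsidy paid to buyers, each effectively pays p − 8.5, so demand becomes qd = 106.5 − 6.5(p − 8.5).
New equilibrium: buyers pay €11, suppliers receive €19.5, q = 35. (Wedge: pb − ps = −8.5.)
Outlay = t · Q = 8.5 · 35 = €297.5.

Government outlay = €297.5 hundred.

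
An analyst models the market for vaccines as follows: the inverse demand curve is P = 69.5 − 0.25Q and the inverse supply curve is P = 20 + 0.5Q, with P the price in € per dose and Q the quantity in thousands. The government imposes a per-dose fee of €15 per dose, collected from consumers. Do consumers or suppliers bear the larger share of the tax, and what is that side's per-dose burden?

Suppliers bear the larger share: €10 per dose.

Inverting to Q(P) form: Qd = 278 − 4P; Qs = 2P − 40.
Before the tax: set 278 − 4P = 2P − 40 → P* = €53, Q* = 66.
With the tax collected from consumers, demand (in seller-price terms) shifts: Qd = 278 − 4(P + 15).
New equilibrium: consumers pay €58, suppliers receive €43, Q = 46. (Wedge: Pb − Ps = 15.)
Per-dose burden: consumers €5, suppliers €10.
Suppliers take the larger share because supply is less price-elastic here (demand slope 4 vs supply slope 2).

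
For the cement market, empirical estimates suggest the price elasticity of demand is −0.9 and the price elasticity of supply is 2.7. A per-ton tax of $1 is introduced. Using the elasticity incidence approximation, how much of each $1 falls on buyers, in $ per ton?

Buyers bear ≈ $0.75 per ton.

Incidence ratio: buyers' share ≈ εs / (εs + |εd|) = 2.7 / (2.7 + 0.9) = 0.75.
So buyers bear ≈ 0.75 × $1 = $0.75; suppliers bear $0.25.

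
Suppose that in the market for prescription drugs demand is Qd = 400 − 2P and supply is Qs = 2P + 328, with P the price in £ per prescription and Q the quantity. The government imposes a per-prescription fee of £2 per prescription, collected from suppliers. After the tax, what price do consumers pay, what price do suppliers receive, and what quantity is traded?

Without the tax, 400 − 2P = 2P + 328 gives 4P = 72, so P* = £18 and Q* = 364.
With the tax collected from suppliers, supply shifts: Qs = 2(P − 2) + 328.
New equilibrium: consumers pay £19, suppliers receive £17, Q = 362. (Wedge: Pb − Ps = 2.)

Consumers pay £19; suppliers receive £17; quantity = 362.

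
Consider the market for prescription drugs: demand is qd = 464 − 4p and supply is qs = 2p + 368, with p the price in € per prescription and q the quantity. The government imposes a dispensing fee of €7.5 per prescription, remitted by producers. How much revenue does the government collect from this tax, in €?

Before the tax: set 464 − 4p = 2p + 368 → p* = €16, q* = 400.
With the tax collected from producers, supply shifts: qs = 2(p − 7.5) + 368.
Solving gives q = 390 with consumers paying €18.5 and producers receiving €11 (the €7.5 wedge).
Revenue = t · Q = 7.5 · 390 = €2925.

Tax revenue = €2925.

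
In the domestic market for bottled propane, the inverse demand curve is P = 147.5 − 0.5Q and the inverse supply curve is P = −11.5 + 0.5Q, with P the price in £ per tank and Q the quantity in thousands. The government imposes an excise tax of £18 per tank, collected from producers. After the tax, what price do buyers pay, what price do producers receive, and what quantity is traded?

Buyers pay £77; producers receive £59; quantity = 141.

Inverting to Q(P) form: Qd = 295 − 2P; Qs = 2P + 23.
Without the tax, 295 − 2P = 2P + 23 gives 4P = 272, so P* = £68 and Q* = 159.
With the tax collected from producers, supply shifts: Qs = 2(P − 18) + 23.
New equilibrium: buyers pay £77, producers receive £59, Q = 141. (Wedge: Pb − Ps = 18.)
The less price-elastic side of the market bears the larger share of a per-unit tax.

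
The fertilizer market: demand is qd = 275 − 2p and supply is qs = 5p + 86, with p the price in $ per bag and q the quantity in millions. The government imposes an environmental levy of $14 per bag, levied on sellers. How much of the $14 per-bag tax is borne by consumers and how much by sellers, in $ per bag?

Before the tax: set 275 − 2p = 5p + 86 → p* = $27, q* = 221.
With the tax collected from sellers, supply shifts: qs = 5(p − 14) + 86.
New equilibrium: consumers pay $37, sellers receive $23, q = 201. (Wedge: pb − ps = 14.)
Burden on consumers: $10; on sellers: $4. (They sum to $14.)
The less price-elastic side of the market bears the larger share of a per-unit tax.

Consumers bear $10 per bag; sellers bear $4 per bag.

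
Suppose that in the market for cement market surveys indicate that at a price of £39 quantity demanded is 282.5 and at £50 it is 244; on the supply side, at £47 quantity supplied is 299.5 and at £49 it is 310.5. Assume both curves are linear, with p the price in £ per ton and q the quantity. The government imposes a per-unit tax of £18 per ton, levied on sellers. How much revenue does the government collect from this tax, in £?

Demand slope: (244 − 282.5)/(50 − 39) = -3.5, so qd = 419 − 3.5p.
Supply slope: (310.5 − 299.5)/(49 − 47) = 5.5, so qs = 5.5p + 41.
Without the tax, 419 − 3.5p = 5.5p + 41 gives 9p = 378, so p* = £42 and q* = 272.
With the tax collected from sellers, supply shifts: qs = 5.5(p − 18) + 41.
New equilibrium: buyers pay £53, sellers receive £35, q = 233.5. (Wedge: pb − ps = 18.)
Revenue = t · Q = 18 · 233.5 = £4203.

Tax revenue = £4203.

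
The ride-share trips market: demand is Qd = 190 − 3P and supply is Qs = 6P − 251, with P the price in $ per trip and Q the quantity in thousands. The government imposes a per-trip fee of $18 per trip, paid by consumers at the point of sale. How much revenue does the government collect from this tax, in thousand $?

Tax revenue = $126 thousand.

Before the tax: set 190 − 3P = 6P − 251 → P* = $49, Q* = 43.
With the tax collected from consumers, demand (in seller-price terms) shifts: Qd = 190 − 3(P + 18).
New equilibrium: consumers pay $61, sellers receive $43, Q = 7. (Wedge: Pb − Ps = 18.)
Revenue = t · Q = 18 · 7 = $126.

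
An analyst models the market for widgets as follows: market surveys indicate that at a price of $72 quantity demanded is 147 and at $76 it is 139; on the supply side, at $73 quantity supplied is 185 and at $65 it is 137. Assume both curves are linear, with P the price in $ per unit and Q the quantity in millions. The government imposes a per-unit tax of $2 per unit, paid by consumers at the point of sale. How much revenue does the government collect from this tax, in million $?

Demand slope: (139 − 147)/(76 − 72) = -2, so Qd = 291 − 2P.
Supply slope: (137 − 185)/(65 − 73) = 6, so Qs = 6P − 253.
Before the tax: set 291 − 2P = 6P − 253 → P* = $68, Q* = 155.
With the tax collected from consumers, demand (in seller-price terms) shifts: Qd = 291 − 2(P + 2).
New equilibrium: consumers pay $69.5, producers receive $67.5, Q = 152. (Wedge: Pb − Ps = 2.)
Revenue = t · Q = 2 · 152 = $304.

Tax revenue = $304 million.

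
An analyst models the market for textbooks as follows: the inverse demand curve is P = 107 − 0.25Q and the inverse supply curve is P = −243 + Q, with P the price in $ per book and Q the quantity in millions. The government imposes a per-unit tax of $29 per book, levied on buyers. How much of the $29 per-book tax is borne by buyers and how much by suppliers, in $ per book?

Buyers bear $5.8 per book; suppliers bear $23.2 per book.

Inverting to Q(P) form: Qd = 428 − 4P; Qs = P + 243.
Before the tax: set 428 − 4P = P + 243 → P* = $37, Q* = 280.
With the tax collected from buyers, demand (in seller-price terms) shifts: Qd = 428 − 4(P + 29).
New equilibrium: buyers pay $42.8, suppliers receive $13.8, Q = 256.8. (Wedge: Pb − Ps = 29.)
Burden on buyers: $5.8; on suppliers: $23.2. (They sum to $29.)
The less price-elastic side of the market bears the larger share of a per-unit tax.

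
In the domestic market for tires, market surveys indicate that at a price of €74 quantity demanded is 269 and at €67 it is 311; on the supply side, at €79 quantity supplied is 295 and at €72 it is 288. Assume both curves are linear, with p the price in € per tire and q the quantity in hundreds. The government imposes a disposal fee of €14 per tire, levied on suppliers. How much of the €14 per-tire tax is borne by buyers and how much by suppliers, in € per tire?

Buyers bear €2 per tire; suppliers bear €12 per tire.

Demand slope: (311 − 269)/(67 − 74) = -6, so qd = 713 − 6p.
Supply slope: (288 − 295)/(72 − 79) = 1, so qs = p + 216.
Before the tax: set 713 − 6p = p + 216 → p* = €71, q* = 287.
With the tax collected from suppliers, supply shifts: qs = (p − 14) + 216.
New equilibrium: buyers pay €73, suppliers receive €59, q = 275. (Wedge: pb − ps = 14.)
Burden on buyers: €2; on suppliers: €12. (They sum to €14.)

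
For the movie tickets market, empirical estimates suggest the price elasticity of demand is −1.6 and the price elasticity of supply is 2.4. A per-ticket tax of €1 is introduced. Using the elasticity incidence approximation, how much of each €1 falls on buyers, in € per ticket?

Buyers bear ≈ €0.6 per ticket.

Incidence ratio: buyers' share ≈ εs / (εs + |εd|) = 2.4 / (2.4 + 1.6) = 0.6.
So buyers bear ≈ 0.6 × €1 = €0.6; producers bear €0.4.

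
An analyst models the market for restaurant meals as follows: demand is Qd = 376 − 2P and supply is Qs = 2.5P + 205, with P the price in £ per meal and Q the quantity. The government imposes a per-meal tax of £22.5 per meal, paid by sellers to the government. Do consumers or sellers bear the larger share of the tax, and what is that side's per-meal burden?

Consumers bear the larger share: £12.5 per meal.

Without the tax, 376 − 2P = 2.5P + 205 gives 4.5P = 171, so P* = £38 and Q* = 300.
With the tax collected from sellers, supply shifts: Qs = 2.5(P − 22.5) + 205.
New equilibrium: consumers pay £50.5, sellers receive £28, Q = 275. (Wedge: Pb − Ps = 22.5.)
Per-meal burden: consumers £12.5, sellers £10.
Consumers take the larger share because demand is less price-elastic here (demand slope 2 vs supply slope 2.5).
The less price-elastic side of the market bears the larger share of a per-unit tax.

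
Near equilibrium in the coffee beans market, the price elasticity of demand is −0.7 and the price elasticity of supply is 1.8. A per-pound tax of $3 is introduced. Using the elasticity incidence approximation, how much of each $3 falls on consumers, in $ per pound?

Incidence ratio: consumers' share ≈ εs / (εs + |εd|) = 1.8 / (1.8 + 0.7) = 0.72.
So consumers bear ≈ 0.72 × $3 = $2.16; suppliers bear $0.84.

Consumers bear ≈ $2.16 per pound.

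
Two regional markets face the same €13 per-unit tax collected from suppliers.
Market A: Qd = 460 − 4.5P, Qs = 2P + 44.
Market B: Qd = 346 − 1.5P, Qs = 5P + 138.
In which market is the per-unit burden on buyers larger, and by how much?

Market B, by €6.

Market A: pre-tax P* = €64, Q* = 172; post-tax Q = 154; per-unit burden on buyers = €4.
Market B: pre-tax P* = €32, Q* = 298; post-tax Q = 283; per-unit burden on buyers = €10.
Difference: €4 vs €10 → market B is larger by €6.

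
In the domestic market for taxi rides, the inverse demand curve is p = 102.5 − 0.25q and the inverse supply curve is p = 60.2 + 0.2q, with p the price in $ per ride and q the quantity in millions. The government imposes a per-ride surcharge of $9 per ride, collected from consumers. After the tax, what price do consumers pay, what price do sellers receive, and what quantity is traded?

Consumers pay $84; sellers receive $75; quantity = 74.

Inverting to q(p) form: qd = 410 − 4p; qs = 5p − 301.
Before the tax: set 410 − 4p = 5p − 301 → p* = $79, q* = 94.
With the tax collected from consumers, demand (in seller-price terms) shifts: qd = 410 − 4(p + 9).
New equilibrium: consumers pay $84, sellers receive $75, q = 74. (Wedge: pb − ps = 9.)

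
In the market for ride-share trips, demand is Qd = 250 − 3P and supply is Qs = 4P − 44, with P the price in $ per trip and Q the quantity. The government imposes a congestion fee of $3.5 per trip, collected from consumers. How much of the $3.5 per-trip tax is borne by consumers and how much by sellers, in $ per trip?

Consumers bear $2 per trip; sellers bear $1.5 per trip.

Before the tax: set 250 − 3P = 4P − 44 → P* = $42, Q* = 124.
With the tax collected from consumers, demand (in seller-price terms) shifts: Qd = 250 − 3(P + 3.5).
New equilibrium: consumers pay $44, sellers receive $40.5, Q = 118. (Wedge: Pb − Ps = 3.5.)
Burden on consumers: $2; on sellers: $1.5. (They sum to $3.5.)
The less price-elastic side of the market bears the larger share of a per-unit tax.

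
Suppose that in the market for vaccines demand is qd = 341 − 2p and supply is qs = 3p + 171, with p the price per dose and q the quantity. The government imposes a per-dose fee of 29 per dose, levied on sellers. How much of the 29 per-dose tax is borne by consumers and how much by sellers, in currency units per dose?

Before the tax: set 341 − 2p = 3p + 171 → p* = 34, q* = 273.
With the tax collected from sellers, supply shifts: qs = 3(p − 29) + 171.
Solving gives q = 238.2 with consumers paying 51.4 and sellers receiving 22.4 (the 29 wedge).
Burden on consumers: 17.4; on sellers: 11.6. (They sum to 29.)
The less price-elastic side of the market bears the larger share of a per-unit tax.

Consumers bear 17.4 per dose; sellers bear 11.6 per dose.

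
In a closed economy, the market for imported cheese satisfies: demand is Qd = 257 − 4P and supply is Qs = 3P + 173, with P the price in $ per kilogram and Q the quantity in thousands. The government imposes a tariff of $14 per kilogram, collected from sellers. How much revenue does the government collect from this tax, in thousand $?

Without the tax, 257 − 4P = 3P + 173 gives 7P = 84, so P* = $12 and Q* = 209.
With the tax collected from sellers, supply shifts: Qs = 3(P − 14) + 173.
New equilibrium: buyers pay $18, sellers receive $4, Q = 185. (Wedge: Pb − Ps = 14.)
Revenue = t · Q = 14 · 185 = $2590.

Tax revenue = $2590 thousand.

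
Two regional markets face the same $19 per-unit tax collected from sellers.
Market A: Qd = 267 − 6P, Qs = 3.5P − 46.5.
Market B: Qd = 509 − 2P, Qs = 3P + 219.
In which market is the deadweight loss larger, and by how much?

Market A, by $182.4.

Market A: pre-tax P* = $33, Q* = 69; post-tax Q = 27; deadweight loss = $399.
Market B: pre-tax P* = $58, Q* = 393; post-tax Q = 370.2; deadweight loss = $216.6.
Difference: $399 vs $216.6 → market A is larger by $182.4.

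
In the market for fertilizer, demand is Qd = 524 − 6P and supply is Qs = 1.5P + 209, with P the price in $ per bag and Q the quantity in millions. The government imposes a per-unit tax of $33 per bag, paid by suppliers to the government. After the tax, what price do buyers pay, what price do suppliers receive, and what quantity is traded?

Buyers pay $48.6; suppliers receive $15.6; quantity = 232.4.

Without the tax, 524 − 6P = 1.5P + 209 gives 7.5P = 315, so P* = $42 and Q* = 272.
With the tax collected from suppliers, supply shifts: Qs = 1.5(P − 33) + 209.
New equilibrium: buyers pay $48.6, suppliers receive $15.6, Q = 232.4. (Wedge: Pb − Ps = 33.)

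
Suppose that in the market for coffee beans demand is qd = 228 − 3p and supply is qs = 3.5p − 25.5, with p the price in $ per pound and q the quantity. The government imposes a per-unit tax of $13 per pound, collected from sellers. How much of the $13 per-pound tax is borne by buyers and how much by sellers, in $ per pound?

Before the tax: set 228 − 3p = 3.5p − 25.5 → p* = $39, q* = 111.
With the tax collected from sellers, supply shifts: qs = 3.5(p − 13) − 25.5.
New equilibrium: buyers pay $46, sellers receive $33, q = 90. (Wedge: pb − ps = 13.)
Burden on buyers: $7; on sellers: $6. (They sum to $13.)
The less price-elastic side of the market bears the larger share of a per-unit tax.

Buyers bear $7 per pound; sellers bear $6 per pound.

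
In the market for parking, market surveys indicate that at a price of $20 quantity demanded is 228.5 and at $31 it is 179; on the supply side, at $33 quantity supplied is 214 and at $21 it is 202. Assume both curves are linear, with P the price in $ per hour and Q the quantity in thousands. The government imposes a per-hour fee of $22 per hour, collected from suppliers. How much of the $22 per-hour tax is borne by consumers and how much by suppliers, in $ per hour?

Consumers bear $4 per hour; suppliers bear $18 per hour.

Demand slope: (179 − 228.5)/(31 − 20) = -4.5, so Qd = 318.5 − 4.5P.
Supply slope: (202 − 214)/(21 − 33) = 1, so Qs = P + 181.
Before the tax: set 318.5 − 4.5P = P + 181 → P* = $25, Q* = 206.
With the tax collected from suppliers, supply shifts: Qs = (P − 22) + 181.
Solving gives Q = 188 with consumers paying $29 and suppliers receiving $7 (the $22 wedge).
Burden on consumers: $4; on suppliers: $18. (They sum to $22.)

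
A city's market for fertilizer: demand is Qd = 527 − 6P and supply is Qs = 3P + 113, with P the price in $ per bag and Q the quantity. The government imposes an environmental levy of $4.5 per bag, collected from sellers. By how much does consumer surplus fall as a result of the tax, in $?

Without the tax, 527 − 6P = 3P + 113 gives 9P = 414, so P* = $46 and Q* = 251.
With the tax collected from sellers, supply shifts: Qs = 3(P − 4.5) + 113.
New equilibrium: buyers pay $47.5, sellers receive $43, Q = 242. (Wedge: Pb − Ps = 4.5.)
ΔCS is the trapezoid between Q = 242 and Q = 251 of height $1.5: ½ · (251 + 242) · 1.5 = $369.75.

Consumer surplus falls by $369.75.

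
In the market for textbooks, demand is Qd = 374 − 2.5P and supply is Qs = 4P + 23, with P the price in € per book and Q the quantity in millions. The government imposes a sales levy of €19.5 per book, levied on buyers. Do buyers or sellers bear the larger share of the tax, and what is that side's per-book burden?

Before the tax: set 374 − 2.5P = 4P + 23 → P* = €54, Q* = 239.
With the tax collected from buyers, demand (in seller-price terms) shifts: Qd = 374 − 2.5(P + 19.5).
Solving gives Q = 209 with buyers paying €66 and sellers receiving €46.5 (the €19.5 wedge).
Per-book burden: buyers €12, sellers €7.5.
Buyers take the larger share because demand is less price-elastic here (demand slope 2.5 vs supply slope 4).

Buyers bear the larger share: €12 per book.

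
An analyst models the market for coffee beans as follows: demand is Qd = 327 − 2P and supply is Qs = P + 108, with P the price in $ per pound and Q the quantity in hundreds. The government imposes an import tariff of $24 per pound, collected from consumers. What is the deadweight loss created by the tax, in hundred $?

Before the tax: set 327 − 2P = P + 108 → P* = $73, Q* = 181.
With the tax collected from consumers, demand (in seller-price terms) shifts: Qd = 327 − 2(P + 24).
New equilibrium: consumers pay $81, suppliers receive $57, Q = 165. (Wedge: Pb − Ps = 24.)
Quantity falls by |ΔQ| = |181 − 165| = 16.
DWL = ½ · t · |ΔQ| = ½ · 24 · 16 = $192.

Deadweight loss = $192 hundred.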